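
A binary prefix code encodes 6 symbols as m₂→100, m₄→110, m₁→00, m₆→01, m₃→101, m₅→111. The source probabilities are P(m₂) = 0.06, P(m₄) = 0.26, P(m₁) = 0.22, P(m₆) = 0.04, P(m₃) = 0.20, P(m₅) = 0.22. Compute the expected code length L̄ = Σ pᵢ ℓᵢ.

L̄ = Σ pᵢ·ℓᵢ = 0.06·3 + 0.26·3 + 0.22·2 + 0.04·2 + 0.20·3 + 0.22·3 = 2.74 bits/symbol.

2.74 bits/symbol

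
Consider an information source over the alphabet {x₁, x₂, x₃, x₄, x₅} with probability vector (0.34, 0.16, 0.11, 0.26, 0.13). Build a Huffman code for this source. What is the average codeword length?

2.24 bits/symbol

Repeatedly combine the two least-probable nodes; the expected code length is the sum of the merged weights.
merge 11/100 + 13/100 → 6/25
merge 4/25 + 6/25 → 2/5
merge 13/50 + 17/50 → 3/5
merge 2/5 + 3/5 → 1
L = 6/25 + 2/5 + 3/5 + 1 = 56/25 = 2.24 bits/symbol.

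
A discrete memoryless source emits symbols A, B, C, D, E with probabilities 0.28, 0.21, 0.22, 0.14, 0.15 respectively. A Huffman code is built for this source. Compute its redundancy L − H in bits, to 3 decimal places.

Entropy H = −Σ p log₂ p ≈ 2.2753 bits.
Huffman merges: 7/50+3/20→29/100; 21/100+11/50→43/100; 7/25+29/100→57/100; 43/100+57/100→1. L = 229/100 ≈ 2.2900.
L − H = 2.2900 − 2.2753 = 0.015 bits.

0.015 bits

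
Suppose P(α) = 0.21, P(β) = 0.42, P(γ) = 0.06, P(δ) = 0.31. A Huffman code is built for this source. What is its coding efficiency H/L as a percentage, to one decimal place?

95.4%

Entropy H = −Σ p log₂ p ≈ 1.7658 bits.
Huffman merges: 3/50+21/100→27/100; 27/100+31/100→29/50; 21/50+29/50→1. L = 37/20 ≈ 1.8500.
Efficiency = H/L = 1.7658/1.8500 = 95.4%.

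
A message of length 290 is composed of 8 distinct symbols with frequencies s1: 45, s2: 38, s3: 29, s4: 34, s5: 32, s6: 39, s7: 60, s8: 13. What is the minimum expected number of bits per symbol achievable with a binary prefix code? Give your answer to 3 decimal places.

2.938 bits/symbol

Probabilities are the counts divided by 290.
Repeatedly combine the two least-probable nodes; the expected code length is the sum of the merged weights.
merge 13/290 + 1/10 → 21/145
merge 16/145 + 17/145 → 33/145
merge 19/145 + 39/290 → 77/290
merge 21/145 + 9/58 → 3/10
merge 6/29 + 33/145 → 63/145
merge 77/290 + 3/10 → 82/145
merge 63/145 + 82/145 → 1
L = 21/145 + 33/145 + 77/290 + 3/10 + 63/145 + 82/145 + 1 = 426/145 ≈ 2.938 bits/symbol.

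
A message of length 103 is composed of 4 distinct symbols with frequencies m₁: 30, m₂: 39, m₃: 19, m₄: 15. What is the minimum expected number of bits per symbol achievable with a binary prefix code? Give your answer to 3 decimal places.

1.951 bits/symbol

Probabilities are the counts divided by 103.
Repeatedly combine the two least-probable nodes; the expected code length is the sum of the merged weights.
merge 15/103 + 19/103 → 34/103
merge 30/103 + 34/103 → 64/103
merge 39/103 + 64/103 → 1
L = 34/103 + 64/103 + 1 = 201/103 ≈ 1.951 bits/symbol.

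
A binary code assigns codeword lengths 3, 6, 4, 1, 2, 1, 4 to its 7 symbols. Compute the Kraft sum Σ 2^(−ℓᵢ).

1.515625

With common denominator 2^6 = 64: Σ 2^(−ℓᵢ) = 8/64 + 1/64 + 4/64 + 32/64 + 16/64 + 32/64 + 4/64 = 97/64 = 1.515625.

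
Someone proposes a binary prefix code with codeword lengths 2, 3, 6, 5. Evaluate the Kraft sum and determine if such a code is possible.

With common denominator 2^6 = 64: Σ 2^(−ℓᵢ) = 16/64 + 8/64 + 1/64 + 2/64 = 27/64 = 0.421875.
Kraft's inequality requires Σ ≤ 1; here Σ = 0.421875 ≤ 1, so such a prefix code exists.

0.421875; yes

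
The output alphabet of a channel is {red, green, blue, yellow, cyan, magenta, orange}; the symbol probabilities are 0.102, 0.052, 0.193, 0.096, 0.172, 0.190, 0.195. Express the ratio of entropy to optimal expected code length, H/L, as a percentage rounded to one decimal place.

97.5%

Entropy H = −Σ p log₂ p ≈ 2.6923 bits.
Huffman merges: 13/250+12/125→37/250; 51/500+37/250→1/4; 43/250+19/100→181/500; 193/1000+39/200→97/250; 1/4+181/500→153/250; 97/250+153/250→1. L = 69/25 ≈ 2.7600.
Efficiency = H/L = 2.6923/2.7600 = 97.5%.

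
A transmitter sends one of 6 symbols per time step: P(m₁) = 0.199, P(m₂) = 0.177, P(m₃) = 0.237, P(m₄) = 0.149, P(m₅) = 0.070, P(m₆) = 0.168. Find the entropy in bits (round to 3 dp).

2.508 bits

H = −Σ pᵢ log₂ pᵢ.
−0.199·log₂(0.199) = 0.4635
−0.177·log₂(0.177) = 0.4422
−0.237·log₂(0.237) = 0.4923
−0.149·log₂(0.149) = 0.4092
−0.070·log₂(0.070) = 0.2686
−0.168·log₂(0.168) = 0.4323
Sum ≈ 2.5081 → 2.508 bits.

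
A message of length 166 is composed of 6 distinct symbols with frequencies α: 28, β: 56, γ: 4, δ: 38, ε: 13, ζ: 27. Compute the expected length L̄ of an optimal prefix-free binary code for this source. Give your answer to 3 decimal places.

2.367 bits/symbol

Probabilities are the counts divided by 166.
Repeatedly combine the two least-probable nodes; the expected code length is the sum of the merged weights.
merge 2/83 + 13/166 → 17/166
merge 17/166 + 27/166 → 22/83
merge 14/83 + 19/83 → 33/83
merge 22/83 + 28/83 → 50/83
merge 33/83 + 50/83 → 1
L = 17/166 + 22/83 + 33/83 + 50/83 + 1 = 393/166 ≈ 2.367 bits/symbol.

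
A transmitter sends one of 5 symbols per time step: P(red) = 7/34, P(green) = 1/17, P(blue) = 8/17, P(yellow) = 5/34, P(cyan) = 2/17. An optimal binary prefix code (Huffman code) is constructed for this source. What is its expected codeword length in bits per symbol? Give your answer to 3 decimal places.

2.029 bits/symbol

Repeatedly combine the two least-probable nodes; the expected code length is the sum of the merged weights.
merge 1/17 + 2/17 → 3/17
merge 5/34 + 3/17 → 11/34
merge 7/34 + 11/34 → 9/17
merge 8/17 + 9/17 → 1
L = 3/17 + 11/34 + 9/17 + 1 = 69/34 ≈ 2.029 bits/symbol.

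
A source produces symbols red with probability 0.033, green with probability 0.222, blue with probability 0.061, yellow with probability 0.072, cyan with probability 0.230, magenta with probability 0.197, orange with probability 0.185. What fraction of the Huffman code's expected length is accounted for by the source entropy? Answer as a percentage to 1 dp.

98.2%

Entropy H = −Σ p log₂ p ≈ 2.5636 bits.
Huffman merges: 33/1000+61/1000→47/500; 9/125+47/500→83/500; 83/500+37/200→351/1000; 197/1000+111/500→419/1000; 23/100+351/1000→581/1000; 419/1000+581/1000→1. L = 2611/1000 ≈ 2.6110.
Efficiency = H/L = 2.5636/2.6110 = 98.2%.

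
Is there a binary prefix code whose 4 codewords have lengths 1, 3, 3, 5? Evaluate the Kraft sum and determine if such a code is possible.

0.78125; yes

With common denominator 2^5 = 32: Σ 2^(−ℓᵢ) = 16/32 + 4/32 + 4/32 + 1/32 = 25/32 = 0.78125.
Kraft's inequality requires Σ ≤ 1; here Σ = 0.78125 ≤ 1, so such a prefix code exists.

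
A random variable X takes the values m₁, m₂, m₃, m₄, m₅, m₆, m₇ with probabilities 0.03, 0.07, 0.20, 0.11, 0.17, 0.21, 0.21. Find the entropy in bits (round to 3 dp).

H = −Σ pᵢ log₂ pᵢ.
−0.03·log₂(0.03) = 0.1518
−0.07·log₂(0.07) = 0.2686
−0.20·log₂(0.20) = 0.4644
−0.11·log₂(0.11) = 0.3503
−0.17·log₂(0.17) = 0.4346
−0.21·log₂(0.21) = 0.4728
−0.21·log₂(0.21) = 0.4728
Sum ≈ 2.6152 → 2.615 bits.

2.615 bits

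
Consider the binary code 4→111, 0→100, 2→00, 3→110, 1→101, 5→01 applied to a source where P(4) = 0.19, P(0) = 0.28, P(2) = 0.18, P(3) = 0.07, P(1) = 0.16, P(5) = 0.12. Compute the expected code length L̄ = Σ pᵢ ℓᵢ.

L̄ = Σ pᵢ·ℓᵢ = 0.19·3 + 0.28·3 + 0.18·2 + 0.07·3 + 0.16·3 + 0.12·2 = 2.7 bits/symbol.

2.7 bits/symbol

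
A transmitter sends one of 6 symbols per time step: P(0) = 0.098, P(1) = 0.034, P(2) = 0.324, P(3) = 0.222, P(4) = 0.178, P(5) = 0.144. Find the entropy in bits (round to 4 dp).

H = −Σ pᵢ log₂ pᵢ.
−0.098·log₂(0.098) = 0.3284
−0.034·log₂(0.034) = 0.1659
−0.324·log₂(0.324) = 0.5268
−0.222·log₂(0.222) = 0.4820
−0.178·log₂(0.178) = 0.4432
−0.144·log₂(0.144) = 0.4026
Sum ≈ 2.3489 → 2.3489 bits.

2.3489 bits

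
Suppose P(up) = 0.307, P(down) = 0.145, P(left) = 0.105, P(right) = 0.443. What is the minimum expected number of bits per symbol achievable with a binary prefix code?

Repeatedly combine the two least-probable nodes; the expected code length is the sum of the merged weights.
merge 21/200 + 29/200 → 1/4
merge 1/4 + 307/1000 → 557/1000
merge 443/1000 + 557/1000 → 1
L = 1/4 + 557/1000 + 1 = 1807/1000 = 1.807 bits/symbol.

1.807 bits/symbol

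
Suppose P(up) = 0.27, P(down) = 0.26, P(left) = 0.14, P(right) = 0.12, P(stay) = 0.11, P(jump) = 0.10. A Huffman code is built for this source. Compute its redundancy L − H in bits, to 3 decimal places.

Entropy H = −Σ p log₂ p ≈ 2.4620 bits.
Huffman merges: 1/10+11/100→21/100; 3/25+7/50→13/50; 21/100+13/50→47/100; 13/50+27/100→53/100; 47/100+53/100→1. L = 247/100 ≈ 2.4700.
L − H = 2.4700 − 2.4620 = 0.008 bits.

0.008 bits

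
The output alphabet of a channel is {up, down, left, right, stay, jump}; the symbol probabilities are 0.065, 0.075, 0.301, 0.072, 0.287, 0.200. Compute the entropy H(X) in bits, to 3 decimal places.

H = −Σ pᵢ log₂ pᵢ.
−0.065·log₂(0.065) = 0.2563
−0.075·log₂(0.075) = 0.2803
−0.301·log₂(0.301) = 0.5214
−0.072·log₂(0.072) = 0.2733
−0.287·log₂(0.287) = 0.5169
−0.200·log₂(0.200) = 0.4644
Sum ≈ 2.3125 → 2.313 bits.

2.313 bits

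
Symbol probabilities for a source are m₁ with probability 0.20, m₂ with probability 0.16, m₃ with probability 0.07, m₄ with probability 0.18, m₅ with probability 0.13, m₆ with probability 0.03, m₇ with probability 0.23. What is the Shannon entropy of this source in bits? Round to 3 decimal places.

2.623 bits

H = −Σ pᵢ log₂ pᵢ.
−0.20·log₂(0.20) = 0.4644
−0.16·log₂(0.16) = 0.4230
−0.07·log₂(0.07) = 0.2686
−0.18·log₂(0.18) = 0.4453
−0.13·log₂(0.13) = 0.3826
−0.03·log₂(0.03) = 0.1518
−0.23·log₂(0.23) = 0.4877
Sum ≈ 2.6233 → 2.623 bits.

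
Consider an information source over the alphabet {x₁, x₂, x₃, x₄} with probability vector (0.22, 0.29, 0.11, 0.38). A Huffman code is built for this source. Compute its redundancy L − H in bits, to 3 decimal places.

Entropy H = −Σ p log₂ p ≈ 1.8792 bits.
Huffman merges: 11/100+11/50→33/100; 29/100+33/100→31/50; 19/50+31/50→1. L = 39/20 ≈ 1.9500.
L − H = 1.9500 − 1.8792 = 0.071 bits.

0.071 bits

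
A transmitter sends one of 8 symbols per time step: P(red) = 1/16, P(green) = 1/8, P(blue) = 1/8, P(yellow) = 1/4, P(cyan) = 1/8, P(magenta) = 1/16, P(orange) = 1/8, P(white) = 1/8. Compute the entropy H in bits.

2.875 bits

Each probability is a power of 1/2, so log₂(1/p) is an integer.
H = Σ p·log₂(1/p) = 1/16·4 + 1/8·3 + 1/8·3 + 1/4·2 + 1/8·3 + 1/16·4 + 1/8·3 + 1/8·3 = 2.875 bits.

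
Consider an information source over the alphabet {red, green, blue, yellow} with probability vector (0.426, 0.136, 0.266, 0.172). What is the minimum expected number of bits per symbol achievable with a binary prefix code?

1.882 bits/symbol

Repeatedly combine the two least-probable nodes; the expected code length is the sum of the merged weights.
merge 17/125 + 43/250 → 77/250
merge 133/500 + 77/250 → 287/500
merge 213/500 + 287/500 → 1
L = 77/250 + 287/500 + 1 = 941/500 = 1.882 bits/symbol.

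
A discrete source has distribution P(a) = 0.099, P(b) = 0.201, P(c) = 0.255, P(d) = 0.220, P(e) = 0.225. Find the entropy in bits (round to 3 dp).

2.263 bits

H = −Σ pᵢ log₂ pᵢ.
−0.099·log₂(0.099) = 0.3303
−0.201·log₂(0.201) = 0.4653
−0.255·log₂(0.255) = 0.5027
−0.220·log₂(0.220) = 0.4806
−0.225·log₂(0.225) = 0.4842
Sum ≈ 2.2631 → 2.263 bits.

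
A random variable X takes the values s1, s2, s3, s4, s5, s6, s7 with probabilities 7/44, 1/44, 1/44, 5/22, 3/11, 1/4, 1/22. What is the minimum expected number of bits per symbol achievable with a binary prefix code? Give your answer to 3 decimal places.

Repeatedly combine the two least-probable nodes; the expected code length is the sum of the merged weights.
merge 1/44 + 1/44 → 1/22
merge 1/22 + 1/22 → 1/11
merge 1/11 + 7/44 → 1/4
merge 5/22 + 1/4 → 21/44
merge 1/4 + 3/11 → 23/44
merge 21/44 + 23/44 → 1
L = 1/22 + 1/11 + 1/4 + 21/44 + 23/44 + 1 = 105/44 ≈ 2.386 bits/symbol.

2.386 bits/symbol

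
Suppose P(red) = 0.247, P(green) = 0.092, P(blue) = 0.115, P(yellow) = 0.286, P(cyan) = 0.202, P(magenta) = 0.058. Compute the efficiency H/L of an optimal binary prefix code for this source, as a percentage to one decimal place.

99.2%

Entropy H = −Σ p log₂ p ≈ 2.3947 bits.
Huffman merges: 29/500+23/250→3/20; 23/200+3/20→53/200; 101/500+247/1000→449/1000; 53/200+143/500→551/1000; 449/1000+551/1000→1. L = 483/200 ≈ 2.4150.
Efficiency = H/L = 2.3947/2.4150 = 99.2%.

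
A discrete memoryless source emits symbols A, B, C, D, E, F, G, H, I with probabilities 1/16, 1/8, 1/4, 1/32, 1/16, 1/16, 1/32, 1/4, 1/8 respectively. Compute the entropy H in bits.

Each probability is a power of 1/2, so log₂(1/p) is an integer.
H = Σ p·log₂(1/p) = 1/16·4 + 1/8·3 + 1/4·2 + 1/32·5 + 1/16·4 + 1/16·4 + 1/32·5 + 1/4·2 + 1/8·3 = 2.8125 bits.

2.8125 bits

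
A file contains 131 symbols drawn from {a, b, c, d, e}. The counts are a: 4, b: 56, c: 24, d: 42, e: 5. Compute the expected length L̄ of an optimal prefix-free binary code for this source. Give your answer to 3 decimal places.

1.893 bits/symbol

Probabilities are the counts divided by 131.
Repeatedly combine the two least-probable nodes; the expected code length is the sum of the merged weights.
merge 4/131 + 5/131 → 9/131
merge 9/131 + 24/131 → 33/131
merge 33/131 + 42/131 → 75/131
merge 56/131 + 75/131 → 1
L = 9/131 + 33/131 + 75/131 + 1 = 248/131 ≈ 1.893 bits/symbol.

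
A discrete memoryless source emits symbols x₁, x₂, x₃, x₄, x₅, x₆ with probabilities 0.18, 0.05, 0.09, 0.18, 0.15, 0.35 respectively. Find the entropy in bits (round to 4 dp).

2.3600 bits

H = −Σ pᵢ log₂ pᵢ.
−0.18·log₂(0.18) = 0.4453
−0.05·log₂(0.05) = 0.2161
−0.09·log₂(0.09) = 0.3127
−0.18·log₂(0.18) = 0.4453
−0.15·log₂(0.15) = 0.4105
−0.35·log₂(0.35) = 0.5301
Sum ≈ 2.3600 → 2.3600 bits.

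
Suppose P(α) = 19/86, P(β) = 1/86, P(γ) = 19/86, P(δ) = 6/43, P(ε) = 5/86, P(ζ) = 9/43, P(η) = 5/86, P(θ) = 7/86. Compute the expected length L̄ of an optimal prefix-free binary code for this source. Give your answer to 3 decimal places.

Repeatedly combine the two least-probable nodes; the expected code length is the sum of the merged weights.
merge 1/86 + 5/86 → 3/43
merge 5/86 + 3/43 → 11/86
merge 7/86 + 11/86 → 9/43
merge 6/43 + 9/43 → 15/43
merge 9/43 + 19/86 → 37/86
merge 19/86 + 15/43 → 49/86
merge 37/86 + 49/86 → 1
L = 3/43 + 11/86 + 9/43 + 15/43 + 37/86 + 49/86 + 1 = 237/86 ≈ 2.756 bits/symbol.

2.756 bits/symbol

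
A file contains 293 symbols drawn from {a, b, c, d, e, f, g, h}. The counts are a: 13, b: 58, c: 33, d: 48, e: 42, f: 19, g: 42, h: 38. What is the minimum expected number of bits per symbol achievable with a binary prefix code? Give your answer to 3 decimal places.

Probabilities are the counts divided by 293.
Repeatedly combine the two least-probable nodes; the expected code length is the sum of the merged weights.
merge 13/293 + 19/293 → 32/293
merge 32/293 + 33/293 → 65/293
merge 38/293 + 42/293 → 80/293
merge 42/293 + 48/293 → 90/293
merge 58/293 + 65/293 → 123/293
merge 80/293 + 90/293 → 170/293
merge 123/293 + 170/293 → 1
L = 32/293 + 65/293 + 80/293 + 90/293 + 123/293 + 170/293 + 1 = 853/293 ≈ 2.911 bits/symbol.

2.911 bits/symbol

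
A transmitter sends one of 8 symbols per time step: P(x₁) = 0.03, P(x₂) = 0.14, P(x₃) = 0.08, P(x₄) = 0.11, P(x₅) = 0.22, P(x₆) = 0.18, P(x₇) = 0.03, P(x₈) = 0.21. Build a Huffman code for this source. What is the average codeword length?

Repeatedly combine the two least-probable nodes; the expected code length is the sum of the merged weights.
merge 3/100 + 3/100 → 3/50
merge 3/50 + 2/25 → 7/50
merge 11/100 + 7/50 → 1/4
merge 7/50 + 9/50 → 8/25
merge 21/100 + 11/50 → 43/100
merge 1/4 + 8/25 → 57/100
merge 43/100 + 57/100 → 1
L = 3/50 + 7/50 + 1/4 + 8/25 + 43/100 + 57/100 + 1 = 277/100 = 2.77 bits/symbol.

2.77 bits/symbol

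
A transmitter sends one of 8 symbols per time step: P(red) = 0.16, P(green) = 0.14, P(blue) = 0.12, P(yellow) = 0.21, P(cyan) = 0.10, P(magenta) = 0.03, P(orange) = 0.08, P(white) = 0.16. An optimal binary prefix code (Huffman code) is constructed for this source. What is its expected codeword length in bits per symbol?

Repeatedly combine the two least-probable nodes; the expected code length is the sum of the merged weights.
merge 3/100 + 2/25 → 11/100
merge 1/10 + 11/100 → 21/100
merge 3/25 + 7/50 → 13/50
merge 4/25 + 4/25 → 8/25
merge 21/100 + 21/100 → 21/50
merge 13/50 + 8/25 → 29/50
merge 21/50 + 29/50 → 1
L = 11/100 + 21/100 + 13/50 + 8/25 + 21/50 + 29/50 + 1 = 29/10 = 2.9 bits/symbol.

2.9 bits/symbol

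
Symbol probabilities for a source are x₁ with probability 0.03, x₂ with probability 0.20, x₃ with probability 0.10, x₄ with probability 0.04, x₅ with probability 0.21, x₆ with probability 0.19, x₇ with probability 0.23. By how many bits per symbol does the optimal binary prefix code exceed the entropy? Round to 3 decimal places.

Entropy H = −Σ p log₂ p ≈ 2.5498 bits.
Huffman merges: 3/100+1/25→7/100; 7/100+1/10→17/100; 17/100+19/100→9/25; 1/5+21/100→41/100; 23/100+9/25→59/100; 41/100+59/100→1. L = 13/5 ≈ 2.6000.
L − H = 2.6000 − 2.5498 = 0.050 bits.

0.050 bits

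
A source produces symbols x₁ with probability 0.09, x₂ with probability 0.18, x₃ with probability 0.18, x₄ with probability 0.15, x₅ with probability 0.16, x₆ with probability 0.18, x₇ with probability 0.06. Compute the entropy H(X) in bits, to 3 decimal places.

H = −Σ pᵢ log₂ pᵢ.
−0.09·log₂(0.09) = 0.3127
−0.18·log₂(0.18) = 0.4453
−0.18·log₂(0.18) = 0.4453
−0.15·log₂(0.15) = 0.4105
−0.16·log₂(0.16) = 0.4230
−0.18·log₂(0.18) = 0.4453
−0.06·log₂(0.06) = 0.2435
Sum ≈ 2.7257 → 2.726 bits.

2.726 bits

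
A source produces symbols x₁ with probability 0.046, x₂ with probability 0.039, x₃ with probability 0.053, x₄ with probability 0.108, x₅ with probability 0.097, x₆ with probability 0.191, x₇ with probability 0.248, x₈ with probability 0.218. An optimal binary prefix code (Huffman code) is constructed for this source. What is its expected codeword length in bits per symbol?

2.757 bits/symbol

Repeatedly combine the two least-probable nodes; the expected code length is the sum of the merged weights.
merge 39/1000 + 23/500 → 17/200
merge 53/1000 + 17/200 → 69/500
merge 97/1000 + 27/250 → 41/200
merge 69/500 + 191/1000 → 329/1000
merge 41/200 + 109/500 → 423/1000
merge 31/125 + 329/1000 → 577/1000
merge 423/1000 + 577/1000 → 1
L = 17/200 + 69/500 + 41/200 + 329/1000 + 423/1000 + 577/1000 + 1 = 2757/1000 = 2.757 bits/symbol.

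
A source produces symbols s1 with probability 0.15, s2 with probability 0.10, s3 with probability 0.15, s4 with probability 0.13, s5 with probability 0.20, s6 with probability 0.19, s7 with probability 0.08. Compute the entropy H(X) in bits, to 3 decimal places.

H = −Σ pᵢ log₂ pᵢ.
−0.15·log₂(0.15) = 0.4105
−0.10·log₂(0.10) = 0.3322
−0.15·log₂(0.15) = 0.4105
−0.13·log₂(0.13) = 0.3826
−0.20·log₂(0.20) = 0.4644
−0.19·log₂(0.19) = 0.4552
−0.08·log₂(0.08) = 0.2915
Sum ≈ 2.7470 → 2.747 bits.

2.747 bits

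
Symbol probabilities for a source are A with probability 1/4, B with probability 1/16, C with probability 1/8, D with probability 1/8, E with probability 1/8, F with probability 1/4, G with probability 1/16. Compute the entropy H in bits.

2.625 bits

Each probability is a power of 1/2, so log₂(1/p) is an integer.
H = Σ p·log₂(1/p) = 1/4·2 + 1/16·4 + 1/8·3 + 1/8·3 + 1/8·3 + 1/4·2 + 1/16·4 = 2.625 bits.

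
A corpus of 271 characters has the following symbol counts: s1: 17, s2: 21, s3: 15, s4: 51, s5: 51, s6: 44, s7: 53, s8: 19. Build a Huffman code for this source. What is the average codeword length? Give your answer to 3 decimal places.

2.882 bits/symbol

Probabilities are the counts divided by 271.
Repeatedly combine the two least-probable nodes; the expected code length is the sum of the merged weights.
merge 15/271 + 17/271 → 32/271
merge 19/271 + 21/271 → 40/271
merge 32/271 + 40/271 → 72/271
merge 44/271 + 51/271 → 95/271
merge 51/271 + 53/271 → 104/271
merge 72/271 + 95/271 → 167/271
merge 104/271 + 167/271 → 1
L = 32/271 + 40/271 + 72/271 + 95/271 + 104/271 + 167/271 + 1 = 781/271 ≈ 2.882 bits/symbol.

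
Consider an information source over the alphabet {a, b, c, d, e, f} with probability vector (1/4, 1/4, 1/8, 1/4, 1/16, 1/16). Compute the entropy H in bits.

Each probability is a power of 1/2, so log₂(1/p) is an integer.
H = Σ p·log₂(1/p) = 1/4·2 + 1/4·2 + 1/8·3 + 1/4·2 + 1/16·4 + 1/16·4 = 2.375 bits.

2.375 bits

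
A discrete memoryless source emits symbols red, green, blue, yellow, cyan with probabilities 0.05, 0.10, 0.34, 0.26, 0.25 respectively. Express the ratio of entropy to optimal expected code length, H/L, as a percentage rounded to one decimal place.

96.9%

Entropy H = −Σ p log₂ p ≈ 2.0828 bits.
Huffman merges: 1/20+1/10→3/20; 3/20+1/4→2/5; 13/50+17/50→3/5; 2/5+3/5→1. L = 43/20 ≈ 2.1500.
Efficiency = H/L = 2.0828/2.1500 = 96.9%.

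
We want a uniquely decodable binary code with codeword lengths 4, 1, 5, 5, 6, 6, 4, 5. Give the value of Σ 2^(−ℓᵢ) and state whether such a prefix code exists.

With common denominator 2^6 = 64: Σ 2^(−ℓᵢ) = 4/64 + 32/64 + 2/64 + 2/64 + 1/64 + 1/64 + 4/64 + 2/64 = 48/64 = 0.75.
Kraft's inequality requires Σ ≤ 1; here Σ = 0.75 ≤ 1, so such a prefix code exists.

0.75; yes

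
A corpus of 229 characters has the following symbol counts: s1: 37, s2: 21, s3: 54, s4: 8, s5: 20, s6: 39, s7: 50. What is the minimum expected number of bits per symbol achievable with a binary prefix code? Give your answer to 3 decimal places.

Probabilities are the counts divided by 229.
Repeatedly combine the two least-probable nodes; the expected code length is the sum of the merged weights.
merge 8/229 + 20/229 → 28/229
merge 21/229 + 28/229 → 49/229
merge 37/229 + 39/229 → 76/229
merge 49/229 + 50/229 → 99/229
merge 54/229 + 76/229 → 130/229
merge 99/229 + 130/229 → 1
L = 28/229 + 49/229 + 76/229 + 99/229 + 130/229 + 1 = 611/229 ≈ 2.668 bits/symbol.

2.668 bits/symbol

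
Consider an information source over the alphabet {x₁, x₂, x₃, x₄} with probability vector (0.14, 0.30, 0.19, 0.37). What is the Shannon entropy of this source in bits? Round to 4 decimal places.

H = −Σ pᵢ log₂ pᵢ.
−0.14·log₂(0.14) = 0.3971
−0.30·log₂(0.30) = 0.5211
−0.19·log₂(0.19) = 0.4552
−0.37·log₂(0.37) = 0.5307
Sum ≈ 1.9042 → 1.9042 bits.

1.9042 bits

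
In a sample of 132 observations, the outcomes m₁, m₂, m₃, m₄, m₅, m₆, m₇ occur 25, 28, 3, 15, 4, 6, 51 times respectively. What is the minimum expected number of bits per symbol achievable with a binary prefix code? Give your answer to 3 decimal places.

2.364 bits/symbol

Probabilities are the counts divided by 132.
Repeatedly combine the two least-probable nodes; the expected code length is the sum of the merged weights.
merge 1/44 + 1/33 → 7/132
merge 1/22 + 7/132 → 13/132
merge 13/132 + 5/44 → 7/33
merge 25/132 + 7/33 → 53/132
merge 7/33 + 17/44 → 79/132
merge 53/132 + 79/132 → 1
L = 7/132 + 13/132 + 7/33 + 53/132 + 79/132 + 1 = 26/11 ≈ 2.364 bits/symbol.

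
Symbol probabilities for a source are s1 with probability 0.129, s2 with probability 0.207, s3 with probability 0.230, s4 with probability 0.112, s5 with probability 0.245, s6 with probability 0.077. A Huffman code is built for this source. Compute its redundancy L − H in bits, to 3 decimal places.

0.032 bits

Entropy H = −Σ p log₂ p ≈ 2.4749 bits.
Huffman merges: 77/1000+14/125→189/1000; 129/1000+189/1000→159/500; 207/1000+23/100→437/1000; 49/200+159/500→563/1000; 437/1000+563/1000→1. L = 2507/1000 ≈ 2.5070.
L − H = 2.5070 − 2.4749 = 0.032 bits.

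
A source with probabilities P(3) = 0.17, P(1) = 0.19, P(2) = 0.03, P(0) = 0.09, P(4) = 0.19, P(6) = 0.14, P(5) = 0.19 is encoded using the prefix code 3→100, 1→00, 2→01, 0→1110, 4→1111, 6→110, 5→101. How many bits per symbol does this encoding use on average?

L̄ = Σ pᵢ·ℓᵢ = 0.17·3 + 0.19·2 + 0.03·2 + 0.09·4 + 0.19·4 + 0.14·3 + 0.19·3 = 3.06 bits/symbol.

3.06 bits/symbol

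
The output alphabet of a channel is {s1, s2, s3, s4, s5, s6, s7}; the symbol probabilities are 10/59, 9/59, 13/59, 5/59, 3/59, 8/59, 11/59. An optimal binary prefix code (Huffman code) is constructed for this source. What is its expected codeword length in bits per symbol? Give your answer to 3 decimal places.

2.729 bits/symbol

Repeatedly combine the two least-probable nodes; the expected code length is the sum of the merged weights.
merge 3/59 + 5/59 → 8/59
merge 8/59 + 8/59 → 16/59
merge 9/59 + 10/59 → 19/59
merge 11/59 + 13/59 → 24/59
merge 16/59 + 19/59 → 35/59
merge 24/59 + 35/59 → 1
L = 8/59 + 16/59 + 19/59 + 24/59 + 35/59 + 1 = 161/59 ≈ 2.729 bits/symbol.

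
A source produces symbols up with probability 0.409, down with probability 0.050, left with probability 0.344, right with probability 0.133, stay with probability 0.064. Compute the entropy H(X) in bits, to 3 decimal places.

H = −Σ pᵢ log₂ pᵢ.
−0.409·log₂(0.409) = 0.5275
−0.050·log₂(0.050) = 0.2161
−0.344·log₂(0.344) = 0.5296
−0.133·log₂(0.133) = 0.3871
−0.064·log₂(0.064) = 0.2538
Sum ≈ 1.9141 → 1.914 bits.

1.914 bits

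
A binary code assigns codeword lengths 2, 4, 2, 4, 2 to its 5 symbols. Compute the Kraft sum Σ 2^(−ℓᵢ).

With common denominator 2^4 = 16: Σ 2^(−ℓᵢ) = 4/16 + 1/16 + 4/16 + 1/16 + 4/16 = 14/16 = 0.875.

0.875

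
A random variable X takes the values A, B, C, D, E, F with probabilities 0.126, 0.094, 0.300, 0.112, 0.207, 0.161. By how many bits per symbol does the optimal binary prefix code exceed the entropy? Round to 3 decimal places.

0.026 bits

Entropy H = −Σ p log₂ p ≈ 2.4666 bits.
Huffman merges: 47/500+14/125→103/500; 63/500+161/1000→287/1000; 103/500+207/1000→413/1000; 287/1000+3/10→587/1000; 413/1000+587/1000→1. L = 2493/1000 ≈ 2.4930.
L − H = 2.4930 − 2.4666 = 0.026 bits.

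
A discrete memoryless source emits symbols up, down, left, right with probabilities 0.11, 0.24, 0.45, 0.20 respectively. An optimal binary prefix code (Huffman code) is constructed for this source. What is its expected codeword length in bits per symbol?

1.86 bits/symbol

Repeatedly combine the two least-probable nodes; the expected code length is the sum of the merged weights.
merge 11/100 + 1/5 → 31/100
merge 6/25 + 31/100 → 11/20
merge 9/20 + 11/20 → 1
L = 31/100 + 11/20 + 1 = 93/50 = 1.86 bits/symbol.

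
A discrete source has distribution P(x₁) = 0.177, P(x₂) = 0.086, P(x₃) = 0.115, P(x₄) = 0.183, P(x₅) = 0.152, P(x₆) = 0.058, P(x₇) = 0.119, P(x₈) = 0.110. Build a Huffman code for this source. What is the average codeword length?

2.961 bits/symbol

Repeatedly combine the two least-probable nodes; the expected code length is the sum of the merged weights.
merge 29/500 + 43/500 → 18/125
merge 11/100 + 23/200 → 9/40
merge 119/1000 + 18/125 → 263/1000
merge 19/125 + 177/1000 → 329/1000
merge 183/1000 + 9/40 → 51/125
merge 263/1000 + 329/1000 → 74/125
merge 51/125 + 74/125 → 1
L = 18/125 + 9/40 + 263/1000 + 329/1000 + 51/125 + 74/125 + 1 = 2961/1000 = 2.961 bits/symbol.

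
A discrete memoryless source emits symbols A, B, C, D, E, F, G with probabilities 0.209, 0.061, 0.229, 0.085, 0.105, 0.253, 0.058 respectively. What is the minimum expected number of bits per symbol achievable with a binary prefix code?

2.618 bits/symbol

Repeatedly combine the two least-probable nodes; the expected code length is the sum of the merged weights.
merge 29/500 + 61/1000 → 119/1000
merge 17/200 + 21/200 → 19/100
merge 119/1000 + 19/100 → 309/1000
merge 209/1000 + 229/1000 → 219/500
merge 253/1000 + 309/1000 → 281/500
merge 219/500 + 281/500 → 1
L = 119/1000 + 19/100 + 309/1000 + 219/500 + 281/500 + 1 = 1309/500 = 2.618 bits/symbol.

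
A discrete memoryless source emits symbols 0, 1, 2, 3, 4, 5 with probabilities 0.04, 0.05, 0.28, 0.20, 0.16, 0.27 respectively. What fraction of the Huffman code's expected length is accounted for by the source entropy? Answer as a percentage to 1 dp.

Entropy H = −Σ p log₂ p ≈ 2.3135 bits.
Huffman merges: 1/25+1/20→9/100; 9/100+4/25→1/4; 1/5+1/4→9/20; 27/100+7/25→11/20; 9/20+11/20→1. L = 117/50 ≈ 2.3400.
Efficiency = H/L = 2.3135/2.3400 = 98.9%.

98.9%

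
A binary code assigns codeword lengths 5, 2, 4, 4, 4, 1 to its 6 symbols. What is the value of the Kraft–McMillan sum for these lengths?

0.96875

With common denominator 2^5 = 32: Σ 2^(−ℓᵢ) = 1/32 + 8/32 + 2/32 + 2/32 + 2/32 + 16/32 = 31/32 = 0.96875.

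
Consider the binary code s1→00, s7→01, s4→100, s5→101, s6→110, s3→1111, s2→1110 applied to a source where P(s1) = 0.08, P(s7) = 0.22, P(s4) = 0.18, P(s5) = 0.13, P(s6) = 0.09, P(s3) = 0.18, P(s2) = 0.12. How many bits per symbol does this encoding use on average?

L̄ = Σ pᵢ·ℓᵢ = 0.08·2 + 0.22·2 + 0.18·3 + 0.13·3 + 0.09·3 + 0.18·4 + 0.12·4 = 3 bits/symbol.

3 bits/symbol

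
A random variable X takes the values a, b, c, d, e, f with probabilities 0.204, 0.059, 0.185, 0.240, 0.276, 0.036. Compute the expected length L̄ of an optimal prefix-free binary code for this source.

2.375 bits/symbol

Repeatedly combine the two least-probable nodes; the expected code length is the sum of the merged weights.
merge 9/250 + 59/1000 → 19/200
merge 19/200 + 37/200 → 7/25
merge 51/250 + 6/25 → 111/250
merge 69/250 + 7/25 → 139/250
merge 111/250 + 139/250 → 1
L = 19/200 + 7/25 + 111/250 + 139/250 + 1 = 19/8 = 2.375 bits/symbol.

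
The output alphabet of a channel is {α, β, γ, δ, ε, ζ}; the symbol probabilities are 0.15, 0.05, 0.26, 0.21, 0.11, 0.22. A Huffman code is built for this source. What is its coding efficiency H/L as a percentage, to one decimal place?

Entropy H = −Σ p log₂ p ≈ 2.4356 bits.
Huffman merges: 1/20+11/100→4/25; 3/20+4/25→31/100; 21/100+11/50→43/100; 13/50+31/100→57/100; 43/100+57/100→1. L = 247/100 ≈ 2.4700.
Efficiency = H/L = 2.4356/2.4700 = 98.6%.

98.6%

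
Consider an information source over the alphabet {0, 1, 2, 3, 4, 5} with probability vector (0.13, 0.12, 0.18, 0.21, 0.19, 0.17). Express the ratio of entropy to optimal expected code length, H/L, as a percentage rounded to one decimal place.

98.4%

Entropy H = −Σ p log₂ p ≈ 2.5577 bits.
Huffman merges: 3/25+13/100→1/4; 17/100+9/50→7/20; 19/100+21/100→2/5; 1/4+7/20→3/5; 2/5+3/5→1. L = 13/5 ≈ 2.6000.
Efficiency = H/L = 2.5577/2.6000 = 98.4%.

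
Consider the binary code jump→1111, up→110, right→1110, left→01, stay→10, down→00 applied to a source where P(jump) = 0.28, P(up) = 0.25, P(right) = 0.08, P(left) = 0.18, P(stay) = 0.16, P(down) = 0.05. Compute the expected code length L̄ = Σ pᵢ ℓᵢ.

L̄ = Σ pᵢ·ℓᵢ = 0.28·4 + 0.25·3 + 0.08·4 + 0.18·2 + 0.16·2 + 0.05·2 = 2.97 bits/symbol.

2.97 bits/symbol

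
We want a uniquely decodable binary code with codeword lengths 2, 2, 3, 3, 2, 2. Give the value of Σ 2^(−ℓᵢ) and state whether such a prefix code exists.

With common denominator 2^3 = 8: Σ 2^(−ℓᵢ) = 2/8 + 2/8 + 1/8 + 1/8 + 2/8 + 2/8 = 10/8 = 1.25.
Kraft's inequality requires Σ ≤ 1; here Σ = 1.25 > 1, so no such prefix code exists.

1.25; no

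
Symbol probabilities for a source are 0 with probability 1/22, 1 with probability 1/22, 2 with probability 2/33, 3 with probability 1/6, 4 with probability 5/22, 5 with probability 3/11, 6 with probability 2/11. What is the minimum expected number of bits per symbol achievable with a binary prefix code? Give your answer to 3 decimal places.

Repeatedly combine the two least-probable nodes; the expected code length is the sum of the merged weights.
merge 1/22 + 1/22 → 1/11
merge 2/33 + 1/11 → 5/33
merge 5/33 + 1/6 → 7/22
merge 2/11 + 5/22 → 9/22
merge 3/11 + 7/22 → 13/22
merge 9/22 + 13/22 → 1
L = 1/11 + 5/33 + 7/22 + 9/22 + 13/22 + 1 = 169/66 ≈ 2.561 bits/symbol.

2.561 bits/symbol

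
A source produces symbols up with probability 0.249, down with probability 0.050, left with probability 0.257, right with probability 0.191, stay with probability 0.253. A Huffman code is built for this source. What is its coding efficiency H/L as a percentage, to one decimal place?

Entropy H = −Σ p log₂ p ≈ 2.1771 bits.
Huffman merges: 1/20+191/1000→241/1000; 241/1000+249/1000→49/100; 253/1000+257/1000→51/100; 49/100+51/100→1. L = 2241/1000 ≈ 2.2410.
Efficiency = H/L = 2.1771/2.2410 = 97.1%.

97.1%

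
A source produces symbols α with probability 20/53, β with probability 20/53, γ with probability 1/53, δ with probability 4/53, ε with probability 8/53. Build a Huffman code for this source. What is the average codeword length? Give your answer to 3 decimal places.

1.962 bits/symbol

Repeatedly combine the two least-probable nodes; the expected code length is the sum of the merged weights.
merge 1/53 + 4/53 → 5/53
merge 5/53 + 8/53 → 13/53
merge 13/53 + 20/53 → 33/53
merge 20/53 + 33/53 → 1
L = 5/53 + 13/53 + 33/53 + 1 = 104/53 ≈ 1.962 bits/symbol.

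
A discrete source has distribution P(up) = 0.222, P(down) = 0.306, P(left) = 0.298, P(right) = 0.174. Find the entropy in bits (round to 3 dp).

1.964 bits

H = −Σ pᵢ log₂ pᵢ.
−0.222·log₂(0.222) = 0.4820
−0.306·log₂(0.306) = 0.5228
−0.298·log₂(0.298) = 0.5205
−0.174·log₂(0.174) = 0.4390
Sum ≈ 1.9643 → 1.964 bits.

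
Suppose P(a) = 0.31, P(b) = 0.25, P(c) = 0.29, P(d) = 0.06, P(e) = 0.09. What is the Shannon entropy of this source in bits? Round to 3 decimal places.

2.098 bits

H = −Σ pᵢ log₂ pᵢ.
−0.31·log₂(0.31) = 0.5238
−0.25·log₂(0.25) = 0.5000
−0.29·log₂(0.29) = 0.5179
−0.06·log₂(0.06) = 0.2435
−0.09·log₂(0.09) = 0.3127
Sum ≈ 2.0979 → 2.098 bits.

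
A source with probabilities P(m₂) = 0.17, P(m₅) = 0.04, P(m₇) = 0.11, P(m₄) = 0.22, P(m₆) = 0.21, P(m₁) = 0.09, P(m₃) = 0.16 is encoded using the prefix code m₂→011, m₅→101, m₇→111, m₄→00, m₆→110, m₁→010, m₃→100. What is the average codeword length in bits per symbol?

L̄ = Σ pᵢ·ℓᵢ = 0.17·3 + 0.04·3 + 0.11·3 + 0.22·2 + 0.21·3 + 0.09·3 + 0.16·3 = 2.78 bits/symbol.

2.78 bits/symbol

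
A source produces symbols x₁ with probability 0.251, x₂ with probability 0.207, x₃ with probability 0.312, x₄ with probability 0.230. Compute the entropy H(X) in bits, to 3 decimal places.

1.983 bits

H = −Σ pᵢ log₂ pᵢ.
−0.251·log₂(0.251) = 0.5006
−0.207·log₂(0.207) = 0.4704
−0.312·log₂(0.312) = 0.5243
−0.230·log₂(0.230) = 0.4877
Sum ≈ 1.9829 → 1.983 bits.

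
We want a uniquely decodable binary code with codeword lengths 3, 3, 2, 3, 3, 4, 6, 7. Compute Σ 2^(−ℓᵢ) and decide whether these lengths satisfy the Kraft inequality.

With common denominator 2^7 = 128: Σ 2^(−ℓᵢ) = 16/128 + 16/128 + 32/128 + 16/128 + 16/128 + 8/128 + 2/128 + 1/128 = 107/128 = 0.8359375.
Kraft's inequality requires Σ ≤ 1; here Σ = 0.8359375 ≤ 1, so such a prefix code exists.

0.8359375; yes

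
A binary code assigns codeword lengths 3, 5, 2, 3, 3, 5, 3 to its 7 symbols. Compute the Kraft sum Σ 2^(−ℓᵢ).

With common denominator 2^5 = 32: Σ 2^(−ℓᵢ) = 4/32 + 1/32 + 8/32 + 4/32 + 4/32 + 1/32 + 4/32 = 26/32 = 0.8125.

0.8125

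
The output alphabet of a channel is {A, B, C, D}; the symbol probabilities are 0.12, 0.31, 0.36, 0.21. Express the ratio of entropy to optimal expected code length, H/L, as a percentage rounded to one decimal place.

96.2%

Entropy H = −Σ p log₂ p ≈ 1.8943 bits.
Huffman merges: 3/25+21/100→33/100; 31/100+33/100→16/25; 9/25+16/25→1. L = 197/100 ≈ 1.9700.
Efficiency = H/L = 1.8943/1.9700 = 96.2%.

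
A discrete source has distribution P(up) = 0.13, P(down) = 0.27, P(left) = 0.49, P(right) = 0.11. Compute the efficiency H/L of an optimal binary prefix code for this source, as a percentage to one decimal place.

Entropy H = −Σ p log₂ p ≈ 1.7472 bits.
Huffman merges: 11/100+13/100→6/25; 6/25+27/100→51/100; 49/100+51/100→1. L = 7/4 ≈ 1.7500.
Efficiency = H/L = 1.7472/1.7500 = 99.8%.

99.8%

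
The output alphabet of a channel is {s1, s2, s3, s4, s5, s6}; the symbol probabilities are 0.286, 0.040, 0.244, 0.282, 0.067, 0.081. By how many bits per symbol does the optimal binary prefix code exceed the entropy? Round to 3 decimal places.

0.026 bits

Entropy H = −Σ p log₂ p ≈ 2.2688 bits.
Huffman merges: 1/25+67/1000→107/1000; 81/1000+107/1000→47/250; 47/250+61/250→54/125; 141/500+143/500→71/125; 54/125+71/125→1. L = 459/200 ≈ 2.2950.
L − H = 2.2950 − 2.2688 = 0.026 bits.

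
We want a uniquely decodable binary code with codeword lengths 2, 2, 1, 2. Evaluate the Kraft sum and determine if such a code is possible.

With common denominator 2^2 = 4: Σ 2^(−ℓᵢ) = 1/4 + 1/4 + 2/4 + 1/4 = 5/4 = 1.25.
Kraft's inequality requires Σ ≤ 1; here Σ = 1.25 > 1, so no such prefix code exists.

1.25; no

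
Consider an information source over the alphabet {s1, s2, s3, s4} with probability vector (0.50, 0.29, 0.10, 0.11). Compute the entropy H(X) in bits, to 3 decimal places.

H = −Σ pᵢ log₂ pᵢ.
−0.50·log₂(0.50) = 0.5000
−0.29·log₂(0.29) = 0.5179
−0.10·log₂(0.10) = 0.3322
−0.11·log₂(0.11) = 0.3503
Sum ≈ 1.7004 → 1.700 bits.

1.700 bits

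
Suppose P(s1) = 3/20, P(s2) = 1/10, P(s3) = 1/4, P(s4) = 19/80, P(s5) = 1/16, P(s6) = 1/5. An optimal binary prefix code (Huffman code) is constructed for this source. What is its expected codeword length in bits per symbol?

Repeatedly combine the two least-probable nodes; the expected code length is the sum of the merged weights.
merge 1/16 + 1/10 → 13/80
merge 3/20 + 13/80 → 5/16
merge 1/5 + 19/80 → 7/16
merge 1/4 + 5/16 → 9/16
merge 7/16 + 9/16 → 1
L = 13/80 + 5/16 + 7/16 + 9/16 + 1 = 99/40 = 2.475 bits/symbol.

2.475 bits/symbol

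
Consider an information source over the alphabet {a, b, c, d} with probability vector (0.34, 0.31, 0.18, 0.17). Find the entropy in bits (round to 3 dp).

1.933 bits

H = −Σ pᵢ log₂ pᵢ.
−0.34·log₂(0.34) = 0.5292
−0.31·log₂(0.31) = 0.5238
−0.18·log₂(0.18) = 0.4453
−0.17·log₂(0.17) = 0.4346
Sum ≈ 1.9329 → 1.933 bits.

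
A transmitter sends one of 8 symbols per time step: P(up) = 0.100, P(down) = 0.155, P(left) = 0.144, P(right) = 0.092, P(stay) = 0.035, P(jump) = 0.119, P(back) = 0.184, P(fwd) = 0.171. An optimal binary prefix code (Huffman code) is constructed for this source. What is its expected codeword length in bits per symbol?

2.943 bits/symbol

Repeatedly combine the two least-probable nodes; the expected code length is the sum of the merged weights.
merge 7/200 + 23/250 → 127/1000
merge 1/10 + 119/1000 → 219/1000
merge 127/1000 + 18/125 → 271/1000
merge 31/200 + 171/1000 → 163/500
merge 23/125 + 219/1000 → 403/1000
merge 271/1000 + 163/500 → 597/1000
merge 403/1000 + 597/1000 → 1
L = 127/1000 + 219/1000 + 271/1000 + 163/500 + 403/1000 + 597/1000 + 1 = 2943/1000 = 2.943 bits/symbol.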